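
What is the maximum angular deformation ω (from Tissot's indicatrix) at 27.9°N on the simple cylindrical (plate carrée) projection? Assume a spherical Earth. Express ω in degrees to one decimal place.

For the equirectangular projection with φ₀ = 0 (plate carrée), h = 1 along meridians and k = sec φ along parallels.
At 27.9°: h = 1.000, k = 1.132; principal scales a = 1.132, b = 1.000.
sin(ω/2) = (a − b)/(a + b) = 0.1315/2.132 = 0.06170, so ω = 2 arcsin(0.06170) ≈ 7.1°.

7.1°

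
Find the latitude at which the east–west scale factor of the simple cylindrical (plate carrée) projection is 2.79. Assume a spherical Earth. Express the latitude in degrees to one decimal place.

Plate carrée: h = 1, k = sec φ along parallels.
sec φ = 2.79  ⇒  cos φ = 0.3584  ⇒  φ ≈ 69.0°.

69.0°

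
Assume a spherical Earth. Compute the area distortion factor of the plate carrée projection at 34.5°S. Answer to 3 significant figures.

1.21

In the plate carrée (x = Rλ, y = Rφ), meridians are true-scale (h = 1) and parallels are stretched by k = sec φ.
Areal scale = h·k = 1 × sec φ; at 34.5°, h = 1.000, k = 1.213, so h·k = 1.213.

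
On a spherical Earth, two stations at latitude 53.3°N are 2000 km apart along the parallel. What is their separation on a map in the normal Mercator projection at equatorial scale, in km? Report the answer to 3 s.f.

3350 km

For Mercator, h = k = sec φ (a conformal cylindrical projection has a single point scale, 1/cos φ).
Along the parallel, k = sec 53.3° = 1/0.5976 = 1.673.
Map distance = 2000 × 1.673 ≈ 3350 km.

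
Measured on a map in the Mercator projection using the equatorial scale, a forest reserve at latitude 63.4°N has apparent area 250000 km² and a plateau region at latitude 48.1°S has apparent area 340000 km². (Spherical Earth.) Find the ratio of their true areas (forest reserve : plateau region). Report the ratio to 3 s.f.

On Mercator the areal scale is sec²φ, so true area = apparent × cos²φ.
True area of forest reserve: 250000 × cos²(63.4°) = 250000 × 0.2005 = 50120 km².
True area of plateau region: 340000 × cos²(48.1°) = 340000 × 0.4460 = 151600 km².
Ratio = 50120 / 151600 ≈ 0.331.

0.331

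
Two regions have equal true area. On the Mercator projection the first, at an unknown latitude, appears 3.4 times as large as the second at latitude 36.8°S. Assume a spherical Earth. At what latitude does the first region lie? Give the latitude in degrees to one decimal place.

64.3°

For equal true areas on Mercator, apparent areas scale as sec²φ, so the ratio is cos²φ₂ / cos²φ₁.
cos²φ₂ / cos²φ₁ = 3.4  ⇒  cos φ₁ = cos 36.8° / √3.4 = 0.8007/1.844 = 0.4343.
φ₁ = arccos(0.4343) ≈ 64.3°.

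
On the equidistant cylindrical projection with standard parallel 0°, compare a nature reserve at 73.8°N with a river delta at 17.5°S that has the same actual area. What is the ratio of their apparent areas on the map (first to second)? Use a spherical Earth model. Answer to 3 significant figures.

For the equirectangular projection with φ₀ = 0 (plate carrée), h = 1 along meridians and k = sec φ along parallels.
Areal scale at 73.8°: h·k = 1.000 × 3.584 = 3.584.
Areal scale at 17.5°: h·k = 1.000 × 1.049 = 1.049.
Ratio = 3.584/1.049 ≈ 3.42.

3.42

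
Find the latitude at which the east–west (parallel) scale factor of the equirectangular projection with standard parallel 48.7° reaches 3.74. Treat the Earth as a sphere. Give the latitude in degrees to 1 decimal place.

The equidistant cylindrical projection with φ₀ = 48.7° has h = 1 (meridians true) and k = cos φ₀ / cos φ along parallels.
k = cos φ₀ / cos φ = 3.74  ⇒  cos φ = cos 48.7° / 3.74 = 0.1765.
φ = arccos(0.1765) ≈ 79.8°.

79.8°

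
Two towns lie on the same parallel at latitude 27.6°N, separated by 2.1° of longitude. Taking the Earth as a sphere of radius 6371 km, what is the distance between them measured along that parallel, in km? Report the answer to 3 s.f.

207 km

Arc length along a parallel = R cos φ · Δλ (with Δλ in radians).
= 6371 × cos 27.6° × (2.1° × π/180) = 6371 × 0.8862 × 0.03665 ≈ 207 km.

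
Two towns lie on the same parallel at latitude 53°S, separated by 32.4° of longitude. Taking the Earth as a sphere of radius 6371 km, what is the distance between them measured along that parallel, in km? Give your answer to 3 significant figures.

Arc length along a parallel = R cos φ · Δλ (with Δλ in radians).
= 6371 × cos 53° × (32.4° × π/180) = 6371 × 0.6018 × 0.5655 ≈ 2170 km.

2170 km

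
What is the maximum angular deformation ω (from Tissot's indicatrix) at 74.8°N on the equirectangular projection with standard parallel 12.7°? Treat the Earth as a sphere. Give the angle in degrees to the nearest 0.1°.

In the equirectangular projection with standard parallel φ₀ = 12.7° (x = Rλ cos φ₀, y = Rφ), meridians are true-scale (h = 1) and the parallel scale is k = cos φ₀ / cos φ.
At 74.8°: h = 1.000, k = 3.721; principal scales a = 3.721, b = 1.000.
sin(ω/2) = (a − b)/(a + b) = 2.721/4.721 = 0.5763, so ω = 2 arcsin(0.5763) ≈ 70.4°.

70.4°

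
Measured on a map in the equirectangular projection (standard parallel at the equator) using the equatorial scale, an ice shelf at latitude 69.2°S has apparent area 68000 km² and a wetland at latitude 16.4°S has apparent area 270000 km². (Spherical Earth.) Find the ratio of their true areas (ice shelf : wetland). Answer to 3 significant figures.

0.0932

Plate carrée has h = 1 and k = sec φ, giving areal scale sec φ; true area = (apparent area) · cos φ.
True area of ice shelf: 68000 × cos(69.2°) = 68000 × 0.3551 = 24150 km².
True area of wetland: 270000 × cos(16.4°) = 270000 × 0.9593 = 259000 km².
Ratio = 24150 / 259000 ≈ 0.0932.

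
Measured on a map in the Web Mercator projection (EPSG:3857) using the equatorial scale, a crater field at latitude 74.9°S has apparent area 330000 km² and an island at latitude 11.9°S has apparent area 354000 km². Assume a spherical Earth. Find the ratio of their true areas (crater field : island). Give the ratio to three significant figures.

0.0661

Since Mercator area scale is 1/cos²φ, the true area equals the apparent area multiplied by cos²φ.
True area of crater field: 330000 × cos²(74.9°) = 330000 × 0.06786 = 22390 km².
True area of island: 354000 × cos²(11.9°) = 354000 × 0.9575 = 338900 km².
Ratio = 22390 / 338900 ≈ 0.0661.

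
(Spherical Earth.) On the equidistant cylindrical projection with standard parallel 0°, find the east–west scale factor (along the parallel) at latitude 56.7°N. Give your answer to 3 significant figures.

1.82

In the plate carrée (x = Rλ, y = Rφ), meridians are true-scale (h = 1) and parallels are stretched by k = sec φ.
k = 1/cos 56.7° = 1/0.5490 = 1.821.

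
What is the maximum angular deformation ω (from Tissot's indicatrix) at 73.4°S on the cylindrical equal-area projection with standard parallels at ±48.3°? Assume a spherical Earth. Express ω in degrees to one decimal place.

Cylindrical equal-area (φ₀ = 48.3°): h = cos φ / cos 48.3° along meridians, k = cos 48.3° / cos φ along parallels; h·k = 1.
At 73.4°: h = 0.4295, k = 2.329; principal scales a = 2.329, b = 0.4295.
sin(ω/2) = (a − b)/(a + b) = 1.899/2.758 = 0.6886, so ω = 2 arcsin(0.6886) ≈ 87.0°.

87.0°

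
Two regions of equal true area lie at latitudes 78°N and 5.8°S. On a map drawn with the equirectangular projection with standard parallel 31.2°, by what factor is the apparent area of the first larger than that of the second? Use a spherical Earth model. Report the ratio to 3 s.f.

4.79

With standard parallel φ₀ = 31.2°, the equirectangular projection gives x = Rλ cos φ₀, y = Rφ, so h = 1 and k = cos 31.2° / cos φ.
Areal scale at 78°: h·k = 1.000 × 4.114 = 4.114.
Areal scale at 5.8°: h·k = 1.000 × 0.8598 = 0.8598.
Ratio = 4.114/0.8598 ≈ 4.79.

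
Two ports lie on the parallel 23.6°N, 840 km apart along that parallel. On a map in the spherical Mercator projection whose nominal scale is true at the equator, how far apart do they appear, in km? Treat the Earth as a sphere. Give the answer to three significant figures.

917 km

The Mercator projection is conformal; its linear scale factor is the same in every direction and equals sec φ = 1/cos φ.
Along the parallel, k = sec 23.6° = 1/0.9164 = 1.091.
Map distance = 840 × 1.091 ≈ 917 km.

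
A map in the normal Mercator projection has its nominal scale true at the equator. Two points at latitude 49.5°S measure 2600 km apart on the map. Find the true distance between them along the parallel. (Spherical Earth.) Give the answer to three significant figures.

1690 km

For Mercator, h = k = sec φ (a conformal cylindrical projection has a single point scale, 1/cos φ).
Along the parallel at 49.5°, map distances are exaggerated by k = sec 49.5° = 1.540.
True distance = 2600 / 1.540 = 2600 × cos 49.5° ≈ 1690 km.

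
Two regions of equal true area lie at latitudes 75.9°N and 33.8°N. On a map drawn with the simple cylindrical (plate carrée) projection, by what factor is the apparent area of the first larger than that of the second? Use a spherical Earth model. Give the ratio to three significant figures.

3.41

In the plate carrée (x = Rλ, y = Rφ), meridians are true-scale (h = 1) and parallels are stretched by k = sec φ.
Areal scale at 75.9°: h·k = 1.000 × 4.105 = 4.105.
Areal scale at 33.8°: h·k = 1.000 × 1.203 = 1.203.
Ratio = 4.105/1.203 ≈ 3.41.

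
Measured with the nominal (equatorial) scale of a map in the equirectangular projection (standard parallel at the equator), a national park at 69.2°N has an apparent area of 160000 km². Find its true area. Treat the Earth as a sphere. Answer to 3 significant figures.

For the equirectangular projection with φ₀ = 0 (plate carrée), h = 1 along meridians and k = sec φ along parallels.
Areal scale = h·k = 1 × sec φ; at 69.2°, h = 1.000, k = 2.816, so h·k = 2.816.
True area = apparent / (areal scale) = 160000 / 2.816 ≈ 56800 km².

56800 km²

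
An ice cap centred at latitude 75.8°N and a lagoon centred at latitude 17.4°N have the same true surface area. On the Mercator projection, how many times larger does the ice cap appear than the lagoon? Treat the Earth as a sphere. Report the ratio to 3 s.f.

On Mercator, area is exaggerated by sec²φ = 1/cos²φ.
At 75.8°: sec²(75.8°) = 1/0.2453² = 16.62.
At 17.4°: sec²(17.4°) = 1/0.9542² = 1.098.
Ratio = 16.62/1.098 = cos²(17.4°)/cos²(75.8°) ≈ 15.1.

15.1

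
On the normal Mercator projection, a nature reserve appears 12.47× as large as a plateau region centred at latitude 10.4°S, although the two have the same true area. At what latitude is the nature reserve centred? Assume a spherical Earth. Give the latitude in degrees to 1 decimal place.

On Mercator, (apparent₁)/(apparent₂) = sec²φ₁ / sec²φ₂ when true areas are equal.
cos²φ₂ / cos²φ₁ = 12.47  ⇒  cos φ₁ = cos 10.4° / √12.47 = 0.9836/3.531 = 0.2785.
φ₁ = arccos(0.2785) ≈ 73.8°.

73.8°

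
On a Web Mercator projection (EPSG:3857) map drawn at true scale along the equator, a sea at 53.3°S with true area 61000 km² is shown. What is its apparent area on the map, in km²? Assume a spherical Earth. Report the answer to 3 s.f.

171000 km²

For Mercator, h = k = sec φ (a conformal cylindrical projection has a single point scale, 1/cos φ).
Areal scale = k² = sec²φ = 1/cos²(53.3°) = 1/0.5976² = 2.800.
Apparent area = 61000 × 2.800 ≈ 171000 km².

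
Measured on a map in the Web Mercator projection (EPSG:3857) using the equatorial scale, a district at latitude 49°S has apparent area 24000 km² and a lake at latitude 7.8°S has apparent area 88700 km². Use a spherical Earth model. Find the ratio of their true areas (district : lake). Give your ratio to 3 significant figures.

0.119

Since Mercator area scale is 1/cos²φ, the true area equals the apparent area multiplied by cos²φ.
True area of district: 24000 × cos²(49°) = 24000 × 0.4304 = 10330 km².
True area of lake: 88700 × cos²(7.8°) = 88700 × 0.9816 = 87070 km².
Ratio = 10330 / 87070 ≈ 0.119.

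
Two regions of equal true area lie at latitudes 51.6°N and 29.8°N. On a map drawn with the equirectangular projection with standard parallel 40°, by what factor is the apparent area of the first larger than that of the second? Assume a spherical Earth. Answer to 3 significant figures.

With standard parallel φ₀ = 40°, the equirectangular projection gives x = Rλ cos φ₀, y = Rφ, so h = 1 and k = cos 40° / cos φ.
Areal scale at 51.6°: h·k = 1.000 × 1.233 = 1.233.
Areal scale at 29.8°: h·k = 1.000 × 0.8828 = 0.8828.
Ratio = 1.233/0.8828 ≈ 1.40.

1.40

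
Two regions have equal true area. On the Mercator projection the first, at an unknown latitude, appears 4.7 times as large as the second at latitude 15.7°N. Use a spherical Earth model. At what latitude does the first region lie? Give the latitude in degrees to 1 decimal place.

63.6°

On Mercator, (apparent₁)/(apparent₂) = sec²φ₁ / sec²φ₂ when true areas are equal.
cos²φ₂ / cos²φ₁ = 4.7  ⇒  cos φ₁ = cos 15.7° / √4.7 = 0.9627/2.168 = 0.4441.
φ₁ = arccos(0.4441) ≈ 63.6°.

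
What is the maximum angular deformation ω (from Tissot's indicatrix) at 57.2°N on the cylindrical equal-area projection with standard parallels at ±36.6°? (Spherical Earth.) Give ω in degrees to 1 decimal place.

A cylindrical equal-area projection with standard parallel φ₀ has meridian scale h = cos φ / cos φ₀ and parallel scale k = cos φ₀ / cos φ (so areas are preserved, h·k = 1).
At 57.2°: h = 0.6748, k = 1.482; principal scales a = 1.482, b = 0.6748.
sin(ω/2) = (a − b)/(a + b) = 0.8073/2.157 = 0.3743, so ω = 2 arcsin(0.3743) ≈ 44.0°.

44.0°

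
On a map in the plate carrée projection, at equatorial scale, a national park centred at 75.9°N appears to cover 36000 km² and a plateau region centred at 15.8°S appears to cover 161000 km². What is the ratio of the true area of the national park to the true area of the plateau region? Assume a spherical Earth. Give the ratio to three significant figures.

0.0566

Plate carrée has h = 1 and k = sec φ, giving areal scale sec φ; true area = (apparent area) · cos φ.
True area of national park: 36000 × cos(75.9°) = 36000 × 0.2436 = 8770 km².
True area of plateau region: 161000 × cos(15.8°) = 161000 × 0.9622 = 154900 km².
Ratio = 8770 / 154900 ≈ 0.0566.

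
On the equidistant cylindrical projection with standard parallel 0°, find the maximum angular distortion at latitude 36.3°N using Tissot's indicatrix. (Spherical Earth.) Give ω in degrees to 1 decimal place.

12.3°

For the equirectangular projection with φ₀ = 0 (plate carrée), h = 1 along meridians and k = sec φ along parallels.
At 36.3°: h = 1.000, k = 1.241; principal scales a = 1.241, b = 1.000.
sin(ω/2) = (a − b)/(a + b) = 0.2408/2.241 = 0.1075, so ω = 2 arcsin(0.1075) ≈ 12.3°.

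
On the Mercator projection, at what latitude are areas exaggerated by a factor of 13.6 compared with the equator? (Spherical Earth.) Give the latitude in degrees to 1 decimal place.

74.3°

Mercator areal scale is sec²φ.
sec²φ = 13.6  ⇒  cos²φ = 0.07353  ⇒  cos φ = 0.2712.
φ = arccos(0.2712) ≈ 74.3°.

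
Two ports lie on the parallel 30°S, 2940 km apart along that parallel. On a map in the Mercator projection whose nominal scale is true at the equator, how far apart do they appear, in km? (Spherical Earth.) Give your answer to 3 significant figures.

Mercator is conformal, so the point scale is isotropic: h = k = sec φ = 1/cos φ.
Along the parallel, k = sec 30° = 1/0.8660 = 1.155.
Map distance = 2940 × 1.155 ≈ 3390 km.

3390 km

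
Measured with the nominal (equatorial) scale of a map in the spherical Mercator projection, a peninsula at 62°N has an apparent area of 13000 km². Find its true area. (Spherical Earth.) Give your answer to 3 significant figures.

2870 km²

For Mercator, h = k = sec φ (a conformal cylindrical projection has a single point scale, 1/cos φ).
Areal scale = k² = sec²φ = 1/cos²(62°) = 1/0.4695² = 4.537.
True area = apparent / (areal scale) = 13000 / 4.537 ≈ 2870 km².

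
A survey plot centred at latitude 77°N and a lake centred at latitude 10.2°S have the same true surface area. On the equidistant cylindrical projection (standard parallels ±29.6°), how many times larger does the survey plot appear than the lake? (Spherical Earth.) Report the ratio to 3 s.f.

4.38

The equidistant cylindrical projection with φ₀ = 29.6° has h = 1 (meridians true) and k = cos φ₀ / cos φ along parallels.
Areal scale at 77°: h·k = 1.000 × 3.865 = 3.865.
Areal scale at 10.2°: h·k = 1.000 × 0.8835 = 0.8835.
Ratio = 3.865/0.8835 ≈ 4.38.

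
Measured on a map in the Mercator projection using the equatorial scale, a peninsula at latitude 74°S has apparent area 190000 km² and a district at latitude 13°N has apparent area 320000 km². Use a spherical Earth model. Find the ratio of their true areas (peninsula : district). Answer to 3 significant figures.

0.0475

Mercator's areal exaggeration is sec²φ; hence true area = (apparent area) · cos²φ.
True area of peninsula: 190000 × cos²(74°) = 190000 × 0.07598 = 14440 km².
True area of district: 320000 × cos²(13°) = 320000 × 0.9494 = 303800 km².
Ratio = 14440 / 303800 ≈ 0.0475.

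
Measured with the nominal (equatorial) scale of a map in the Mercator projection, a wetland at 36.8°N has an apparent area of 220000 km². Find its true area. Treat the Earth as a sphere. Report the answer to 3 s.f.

141000 km²

The Mercator projection is conformal; its linear scale factor is the same in every direction and equals sec φ = 1/cos φ.
Areal scale = k² = sec²φ = 1/cos²(36.8°) = 1/0.8007² = 1.560.
True area = apparent / (areal scale) = 220000 / 1.560 ≈ 141000 km².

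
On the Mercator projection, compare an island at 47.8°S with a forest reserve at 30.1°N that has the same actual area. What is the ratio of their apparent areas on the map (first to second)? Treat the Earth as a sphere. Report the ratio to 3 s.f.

1.66

Mercator is conformal with k = sec φ, so areal scale = k² = sec²φ.
At 47.8°: sec²(47.8°) = 1/0.6717² = 2.216.
At 30.1°: sec²(30.1°) = 1/0.8652² = 1.336.
Ratio = 2.216/1.336 = cos²(30.1°)/cos²(47.8°) ≈ 1.66.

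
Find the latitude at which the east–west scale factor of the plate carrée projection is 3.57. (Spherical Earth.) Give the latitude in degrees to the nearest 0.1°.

73.7°

Plate carrée: h = 1, k = sec φ along parallels.
sec φ = 3.57  ⇒  cos φ = 0.2801  ⇒  φ ≈ 73.7°.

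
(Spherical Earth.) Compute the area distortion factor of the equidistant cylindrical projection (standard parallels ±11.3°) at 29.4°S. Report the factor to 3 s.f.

1.13

With standard parallel φ₀ = 11.3°, the equirectangular projection gives x = Rλ cos φ₀, y = Rφ, so h = 1 and k = cos 11.3° / cos φ.
Areal scale = h·k = 1 × cos φ₀ / cos φ; at 29.4°, h = 1.000, k = 1.126, so h·k = 1.126.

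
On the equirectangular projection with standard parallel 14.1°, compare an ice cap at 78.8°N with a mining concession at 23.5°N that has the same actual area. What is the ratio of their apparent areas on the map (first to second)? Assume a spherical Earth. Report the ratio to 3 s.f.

4.72

In the equirectangular projection with standard parallel φ₀ = 14.1° (x = Rλ cos φ₀, y = Rφ), meridians are true-scale (h = 1) and the parallel scale is k = cos φ₀ / cos φ.
Areal scale at 78.8°: h·k = 1.000 × 4.993 = 4.993.
Areal scale at 23.5°: h·k = 1.000 × 1.058 = 1.058.
Ratio = 4.993/1.058 ≈ 4.72.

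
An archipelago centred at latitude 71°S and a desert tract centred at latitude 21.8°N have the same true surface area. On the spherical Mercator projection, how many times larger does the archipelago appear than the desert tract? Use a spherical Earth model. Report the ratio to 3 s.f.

8.13

On Mercator, area is exaggerated by sec²φ = 1/cos²φ.
At 71°: sec²(71°) = 1/0.3256² = 9.434.
At 21.8°: sec²(21.8°) = 1/0.9285² = 1.160.
Ratio = 9.434/1.160 = cos²(21.8°)/cos²(71°) ≈ 8.13.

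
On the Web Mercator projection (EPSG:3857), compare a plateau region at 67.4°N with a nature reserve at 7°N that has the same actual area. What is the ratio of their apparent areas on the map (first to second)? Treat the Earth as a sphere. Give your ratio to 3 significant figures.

Mercator areal scale is sec²φ.
At 67.4°: sec²(67.4°) = 1/0.3843² = 6.771.
At 7°: sec²(7°) = 1/0.9925² = 1.015.
Ratio = 6.771/1.015 = cos²(7°)/cos²(67.4°) ≈ 6.67.

6.67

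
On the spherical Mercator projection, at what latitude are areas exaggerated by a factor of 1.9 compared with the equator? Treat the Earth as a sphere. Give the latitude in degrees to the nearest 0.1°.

Mercator areal scale is sec²φ.
sec²φ = 1.9  ⇒  cos²φ = 0.5263  ⇒  cos φ = 0.7255.
φ = arccos(0.7255) ≈ 43.5°.

43.5°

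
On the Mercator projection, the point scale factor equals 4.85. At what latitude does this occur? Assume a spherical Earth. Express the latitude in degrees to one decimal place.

Mercator scale is k = sec φ = 1/cos φ.
1/cos φ = 4.85  ⇒  cos φ = 0.2062  ⇒  φ = arccos(0.2062) ≈ 78.1°.

78.1°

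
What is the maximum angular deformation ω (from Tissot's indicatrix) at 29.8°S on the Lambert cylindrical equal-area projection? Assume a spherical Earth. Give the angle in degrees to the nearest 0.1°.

16.2°

The Lambert cylindrical equal-area projection is the cylindrical equal-area projection with its standard parallel at the equator (φ₀ = 0). A cylindrical equal-area projection with standard parallel φ₀ has meridian scale h = cos φ / cos φ₀ and parallel scale k = cos φ₀ / cos φ (so areas are preserved, h·k = 1).
At 29.8°: h = 0.8678, k = 1.152; principal scales a = 1.152, b = 0.8678.
sin(ω/2) = (a − b)/(a + b) = 0.2846/2.020 = 0.1409, so ω = 2 arcsin(0.1409) ≈ 16.2°.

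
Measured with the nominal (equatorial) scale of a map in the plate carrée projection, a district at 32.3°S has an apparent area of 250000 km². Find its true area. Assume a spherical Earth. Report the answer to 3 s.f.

211000 km²

Plate carrée maps x = Rλ, y = Rφ. The meridian scale is h = 1 and the parallel scale is k = 1/cos φ = sec φ.
Areal scale = h·k = 1 × sec φ; at 32.3°, h = 1.000, k = 1.183, so h·k = 1.183.
True area = apparent / (areal scale) = 250000 / 1.183 ≈ 211000 km².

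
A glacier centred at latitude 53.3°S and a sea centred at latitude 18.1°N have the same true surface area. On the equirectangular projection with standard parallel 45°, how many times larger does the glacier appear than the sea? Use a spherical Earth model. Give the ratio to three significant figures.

The equidistant cylindrical projection with φ₀ = 45° has h = 1 (meridians true) and k = cos φ₀ / cos φ along parallels.
Areal scale at 53.3°: h·k = 1.000 × 1.183 = 1.183.
Areal scale at 18.1°: h·k = 1.000 × 0.7439 = 0.7439.
Ratio = 1.183/0.7439 ≈ 1.59.

1.59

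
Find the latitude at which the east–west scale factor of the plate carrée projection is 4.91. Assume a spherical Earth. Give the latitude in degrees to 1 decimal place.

78.2°

Plate carrée: h = 1, k = sec φ along parallels.
sec φ = 4.91  ⇒  cos φ = 0.2037  ⇒  φ ≈ 78.2°.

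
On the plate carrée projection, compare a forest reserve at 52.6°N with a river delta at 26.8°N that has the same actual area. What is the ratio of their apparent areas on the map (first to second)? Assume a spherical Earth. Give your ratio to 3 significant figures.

Plate carrée maps x = Rλ, y = Rφ. The meridian scale is h = 1 and the parallel scale is k = 1/cos φ = sec φ.
Areal scale at 52.6°: h·k = 1.000 × 1.646 = 1.646.
Areal scale at 26.8°: h·k = 1.000 × 1.120 = 1.120.
Ratio = 1.646/1.120 ≈ 1.47.

1.47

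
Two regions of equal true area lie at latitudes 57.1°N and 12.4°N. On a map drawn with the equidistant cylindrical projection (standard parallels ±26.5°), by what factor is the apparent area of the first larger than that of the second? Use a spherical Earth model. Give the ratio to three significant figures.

With standard parallel φ₀ = 26.5°, the equirectangular projection gives x = Rλ cos φ₀, y = Rφ, so h = 1 and k = cos 26.5° / cos φ.
Areal scale at 57.1°: h·k = 1.000 × 1.648 = 1.648.
Areal scale at 12.4°: h·k = 1.000 × 0.9163 = 0.9163.
Ratio = 1.648/0.9163 ≈ 1.80.

1.80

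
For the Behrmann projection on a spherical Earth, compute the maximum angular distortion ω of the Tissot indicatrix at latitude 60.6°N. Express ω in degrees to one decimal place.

61.8°

The Behrmann projection is cylindrical equal-area with φ₀ = 30°. Cylindrical equal-area (φ₀ = 30°): h = cos φ / cos 30° along meridians, k = cos 30° / cos φ along parallels; h·k = 1.
At 60.6°: h = 0.5668, k = 1.764; principal scales a = 1.764, b = 0.5668.
sin(ω/2) = (a − b)/(a + b) = 1.197/2.331 = 0.5136, so ω = 2 arcsin(0.5136) ≈ 61.8°.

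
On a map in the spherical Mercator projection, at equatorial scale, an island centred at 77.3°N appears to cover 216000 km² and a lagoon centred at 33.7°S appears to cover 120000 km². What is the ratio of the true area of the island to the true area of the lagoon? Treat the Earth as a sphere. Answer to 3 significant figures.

0.126

Mercator's areal exaggeration is sec²φ; hence true area = (apparent area) · cos²φ.
True area of island: 216000 × cos²(77.3°) = 216000 × 0.04833 = 10440 km².
True area of lagoon: 120000 × cos²(33.7°) = 120000 × 0.6921 = 83060 km².
Ratio = 10440 / 83060 ≈ 0.126.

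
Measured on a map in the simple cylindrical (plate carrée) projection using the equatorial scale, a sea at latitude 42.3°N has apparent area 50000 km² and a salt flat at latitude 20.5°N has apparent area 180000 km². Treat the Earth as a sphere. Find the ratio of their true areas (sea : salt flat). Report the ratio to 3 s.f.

On the plate carrée, areal scale = h·k = 1 × sec φ, so true area = apparent × cos φ.
True area of sea: 50000 × cos(42.3°) = 50000 × 0.7396 = 36980 km².
True area of salt flat: 180000 × cos(20.5°) = 180000 × 0.9367 = 168600 km².
Ratio = 36980 / 168600 ≈ 0.219.

0.219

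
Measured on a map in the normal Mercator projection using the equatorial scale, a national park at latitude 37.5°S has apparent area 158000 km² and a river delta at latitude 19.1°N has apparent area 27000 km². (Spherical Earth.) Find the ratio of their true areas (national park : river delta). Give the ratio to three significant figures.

4.12

Mercator's areal exaggeration is sec²φ; hence true area = (apparent area) · cos²φ.
True area of national park: 158000 × cos²(37.5°) = 158000 × 0.6294 = 99450 km².
True area of river delta: 27000 × cos²(19.1°) = 27000 × 0.8929 = 24110 km².
Ratio = 99450 / 24110 ≈ 4.12.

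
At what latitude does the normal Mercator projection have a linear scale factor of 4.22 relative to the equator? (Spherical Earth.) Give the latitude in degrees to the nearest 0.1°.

Mercator scale is k = sec φ = 1/cos φ.
1/cos φ = 4.22  ⇒  cos φ = 0.2370  ⇒  φ = arccos(0.2370) ≈ 76.3°.

76.3°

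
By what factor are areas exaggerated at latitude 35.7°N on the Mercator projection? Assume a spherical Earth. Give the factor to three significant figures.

1.52

The Mercator projection is conformal; its linear scale factor is the same in every direction and equals sec φ = 1/cos φ.
Areal scale = k² = sec²φ = 1/cos²(35.7°) = 1/0.8121² = 1.516.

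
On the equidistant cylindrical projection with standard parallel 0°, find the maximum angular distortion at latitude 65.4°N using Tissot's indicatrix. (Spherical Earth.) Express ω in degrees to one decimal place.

48.7°

In the plate carrée (x = Rλ, y = Rφ), meridians are true-scale (h = 1) and parallels are stretched by k = sec φ.
At 65.4°: h = 1.000, k = 2.402; principal scales a = 2.402, b = 1.000.
sin(ω/2) = (a − b)/(a + b) = 1.402/3.402 = 0.4121, so ω = 2 arcsin(0.4121) ≈ 48.7°.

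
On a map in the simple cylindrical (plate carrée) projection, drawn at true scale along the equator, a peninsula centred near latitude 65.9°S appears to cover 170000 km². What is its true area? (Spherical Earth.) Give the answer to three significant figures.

In the plate carrée (x = Rλ, y = Rφ), meridians are true-scale (h = 1) and parallels are stretched by k = sec φ.
Areal scale = h·k = 1 × sec φ; at 65.9°, h = 1.000, k = 2.449, so h·k = 2.449.
True area = apparent / (areal scale) = 170000 / 2.449 ≈ 69400 km².

69400 km²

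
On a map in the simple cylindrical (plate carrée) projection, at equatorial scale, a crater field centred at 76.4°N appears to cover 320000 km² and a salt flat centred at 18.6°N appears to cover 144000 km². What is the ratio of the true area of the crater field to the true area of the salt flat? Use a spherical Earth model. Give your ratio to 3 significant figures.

0.551

Plate carrée has h = 1 and k = sec φ, giving areal scale sec φ; true area = (apparent area) · cos φ.
True area of crater field: 320000 × cos(76.4°) = 320000 × 0.2351 = 75250 km².
True area of salt flat: 144000 × cos(18.6°) = 144000 × 0.9478 = 136500 km².
Ratio = 75250 / 136500 ≈ 0.551.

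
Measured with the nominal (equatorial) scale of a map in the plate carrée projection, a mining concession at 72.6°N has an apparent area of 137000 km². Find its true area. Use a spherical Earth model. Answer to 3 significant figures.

In the plate carrée (x = Rλ, y = Rφ), meridians are true-scale (h = 1) and parallels are stretched by k = sec φ.
Areal scale = h·k = 1 × sec φ; at 72.6°, h = 1.000, k = 3.344, so h·k = 3.344.
True area = apparent / (areal scale) = 137000 / 3.344 ≈ 41000 km².

41000 km²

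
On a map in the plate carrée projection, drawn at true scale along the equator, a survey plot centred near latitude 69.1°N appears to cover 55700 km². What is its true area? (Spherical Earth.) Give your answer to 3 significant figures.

In the plate carrée (x = Rλ, y = Rφ), meridians are true-scale (h = 1) and parallels are stretched by k = sec φ.
Areal scale = h·k = 1 × sec φ; at 69.1°, h = 1.000, k = 2.803, so h·k = 2.803.
True area = apparent / (areal scale) = 55700 / 2.803 ≈ 19900 km².

19900 km²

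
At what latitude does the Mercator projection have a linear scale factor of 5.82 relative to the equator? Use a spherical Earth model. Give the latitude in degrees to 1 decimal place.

Mercator scale is k = sec φ = 1/cos φ.
1/cos φ = 5.82  ⇒  cos φ = 0.1718  ⇒  φ = arccos(0.1718) ≈ 80.1°.

80.1°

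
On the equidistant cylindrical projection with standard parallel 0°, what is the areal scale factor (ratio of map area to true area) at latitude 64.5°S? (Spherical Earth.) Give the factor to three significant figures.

For the equirectangular projection with φ₀ = 0 (plate carrée), h = 1 along meridians and k = sec φ along parallels.
Areal scale = h·k = 1 × sec φ; at 64.5°, h = 1.000, k = 2.323, so h·k = 2.323.

2.32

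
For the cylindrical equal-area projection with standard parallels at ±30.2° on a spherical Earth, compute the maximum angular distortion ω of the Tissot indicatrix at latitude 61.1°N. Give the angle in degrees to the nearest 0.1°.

63.1°

Cylindrical equal-area (φ₀ = 30.2°): h = cos φ / cos 30.2° along meridians, k = cos 30.2° / cos φ along parallels; h·k = 1.
At 61.1°: h = 0.5592, k = 1.788; principal scales a = 1.788, b = 0.5592.
sin(ω/2) = (a − b)/(a + b) = 1.229/2.348 = 0.5236, so ω = 2 arcsin(0.5236) ≈ 63.1°.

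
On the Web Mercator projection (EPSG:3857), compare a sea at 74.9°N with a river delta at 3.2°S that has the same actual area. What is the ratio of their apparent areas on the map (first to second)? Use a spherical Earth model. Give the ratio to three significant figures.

On Mercator, area is exaggerated by sec²φ = 1/cos²φ.
At 74.9°: sec²(74.9°) = 1/0.2605² = 14.74.
At 3.2°: sec²(3.2°) = 1/0.9984² = 1.003.
Ratio = 14.74/1.003 = cos²(3.2°)/cos²(74.9°) ≈ 14.7.

14.7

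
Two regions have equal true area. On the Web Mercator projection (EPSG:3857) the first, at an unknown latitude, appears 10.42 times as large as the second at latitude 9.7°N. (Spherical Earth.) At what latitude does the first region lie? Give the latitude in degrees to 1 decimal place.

For equal true areas on Mercator, apparent areas scale as sec²φ, so the ratio is cos²φ₂ / cos²φ₁.
cos²φ₂ / cos²φ₁ = 10.42  ⇒  cos φ₁ = cos 9.7° / √10.42 = 0.9857/3.228 = 0.3054.
φ₁ = arccos(0.3054) ≈ 72.2°.

72.2°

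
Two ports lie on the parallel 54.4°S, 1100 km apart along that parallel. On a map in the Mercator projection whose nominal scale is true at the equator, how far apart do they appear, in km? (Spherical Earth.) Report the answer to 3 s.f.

1890 km

The Mercator projection is conformal; its linear scale factor is the same in every direction and equals sec φ = 1/cos φ.
Along the parallel, k = sec 54.4° = 1/0.5821 = 1.718.
Map distance = 1100 × 1.718 ≈ 1890 km.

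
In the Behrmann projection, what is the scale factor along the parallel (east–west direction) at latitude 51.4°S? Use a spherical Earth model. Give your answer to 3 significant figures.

The Behrmann projection is cylindrical equal-area with φ₀ = 30°. For cylindrical equal-area with standard parallel φ₀, h = cos φ / cos φ₀ and k = cos φ₀ / cos φ, so h·k = 1.
k = cos 30° / cos 51.4° = 0.8660/0.6239 = 1.388.

1.39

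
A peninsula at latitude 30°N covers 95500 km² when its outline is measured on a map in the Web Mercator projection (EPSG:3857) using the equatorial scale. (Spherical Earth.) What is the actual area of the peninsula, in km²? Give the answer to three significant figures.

71600 km²

For Mercator, h = k = sec φ (a conformal cylindrical projection has a single point scale, 1/cos φ).
Areal scale = k² = sec²φ = 1/cos²(30°) = 1/0.8660² = 1.333.
True area = apparent / (areal scale) = 95500 / 1.333 ≈ 71600 km².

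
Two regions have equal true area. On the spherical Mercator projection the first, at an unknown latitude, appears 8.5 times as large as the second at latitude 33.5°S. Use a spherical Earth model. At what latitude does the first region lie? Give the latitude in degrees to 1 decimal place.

73.4°

On Mercator, (apparent₁)/(apparent₂) = sec²φ₁ / sec²φ₂ when true areas are equal.
cos²φ₂ / cos²φ₁ = 8.5  ⇒  cos φ₁ = cos 33.5° / √8.5 = 0.8339/2.915 = 0.2860.
φ₁ = arccos(0.2860) ≈ 73.4°.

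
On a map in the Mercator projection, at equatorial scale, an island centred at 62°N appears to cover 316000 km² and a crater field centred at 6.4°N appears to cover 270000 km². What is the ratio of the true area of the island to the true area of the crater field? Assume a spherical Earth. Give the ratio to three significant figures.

Mercator's areal exaggeration is sec²φ; hence true area = (apparent area) · cos²φ.
True area of island: 316000 × cos²(62°) = 316000 × 0.2204 = 69650 km².
True area of crater field: 270000 × cos²(6.4°) = 270000 × 0.9876 = 266600 km².
Ratio = 69650 / 266600 ≈ 0.261.

0.261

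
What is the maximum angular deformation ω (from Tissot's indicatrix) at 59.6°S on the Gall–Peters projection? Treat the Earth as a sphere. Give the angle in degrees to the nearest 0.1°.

37.6°

The Gall–Peters projection is cylindrical equal-area with φ₀ = 45°. A cylindrical equal-area projection with standard parallel φ₀ has meridian scale h = cos φ / cos φ₀ and parallel scale k = cos φ₀ / cos φ (so areas are preserved, h·k = 1).
At 59.6°: h = 0.7156, k = 1.397; principal scales a = 1.397, b = 0.7156.
sin(ω/2) = (a − b)/(a + b) = 0.6817/2.113 = 0.3226, so ω = 2 arcsin(0.3226) ≈ 37.6°.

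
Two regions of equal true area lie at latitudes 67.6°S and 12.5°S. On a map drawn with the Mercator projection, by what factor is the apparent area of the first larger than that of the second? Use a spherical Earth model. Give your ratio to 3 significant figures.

6.56

On Mercator, area is exaggerated by sec²φ = 1/cos²φ.
At 67.6°: sec²(67.6°) = 1/0.3811² = 6.886.
At 12.5°: sec²(12.5°) = 1/0.9763² = 1.049.
Ratio = 6.886/1.049 = cos²(12.5°)/cos²(67.6°) ≈ 6.56.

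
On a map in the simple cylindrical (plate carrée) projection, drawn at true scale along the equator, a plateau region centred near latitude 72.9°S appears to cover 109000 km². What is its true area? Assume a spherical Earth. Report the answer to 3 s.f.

32100 km²

Plate carrée maps x = Rλ, y = Rφ. The meridian scale is h = 1 and the parallel scale is k = 1/cos φ = sec φ.
Areal scale = h·k = 1 × sec φ; at 72.9°, h = 1.000, k = 3.401, so h·k = 3.401.
True area = apparent / (areal scale) = 109000 / 3.401 ≈ 32100 km².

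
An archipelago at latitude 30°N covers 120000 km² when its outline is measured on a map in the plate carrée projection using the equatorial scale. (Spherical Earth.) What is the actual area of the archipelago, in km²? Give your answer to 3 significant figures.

Plate carrée maps x = Rλ, y = Rφ. The meridian scale is h = 1 and the parallel scale is k = 1/cos φ = sec φ.
Areal scale = h·k = 1 × sec φ; at 30°, h = 1.000, k = 1.155, so h·k = 1.155.
True area = apparent / (areal scale) = 120000 / 1.155 ≈ 104000 km².

104000 km²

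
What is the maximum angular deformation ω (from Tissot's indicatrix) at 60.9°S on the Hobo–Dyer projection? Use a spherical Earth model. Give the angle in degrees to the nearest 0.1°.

The Hobo–Dyer projection is cylindrical equal-area with φ₀ = 37.5°. Cylindrical equal-area (φ₀ = 37.5°): h = cos φ / cos 37.5° along meridians, k = cos 37.5° / cos φ along parallels; h·k = 1.
At 60.9°: h = 0.6130, k = 1.631; principal scales a = 1.631, b = 0.6130.
sin(ω/2) = (a − b)/(a + b) = 1.018/2.244 = 0.4537, so ω = 2 arcsin(0.4537) ≈ 54.0°.

54.0°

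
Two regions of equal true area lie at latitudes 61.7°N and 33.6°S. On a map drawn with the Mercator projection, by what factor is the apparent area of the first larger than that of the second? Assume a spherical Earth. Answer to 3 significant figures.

3.09

Mercator areal scale is sec²φ.
At 61.7°: sec²(61.7°) = 1/0.4741² = 4.449.
At 33.6°: sec²(33.6°) = 1/0.8329² = 1.441.
Ratio = 4.449/1.441 = cos²(33.6°)/cos²(61.7°) ≈ 3.09.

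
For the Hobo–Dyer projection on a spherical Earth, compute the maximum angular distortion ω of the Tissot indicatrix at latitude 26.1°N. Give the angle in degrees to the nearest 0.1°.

14.2°

Hobo–Dyer is a cylindrical equal-area projection with standard parallels at ±37.5°. A cylindrical equal-area projection with standard parallel φ₀ has meridian scale h = cos φ / cos φ₀ and parallel scale k = cos φ₀ / cos φ (so areas are preserved, h·k = 1).
At 26.1°: h = 1.132, k = 0.8834; principal scales a = 1.132, b = 0.8834.
sin(ω/2) = (a − b)/(a + b) = 0.2485/2.015 = 0.1233, so ω = 2 arcsin(0.1233) ≈ 14.2°.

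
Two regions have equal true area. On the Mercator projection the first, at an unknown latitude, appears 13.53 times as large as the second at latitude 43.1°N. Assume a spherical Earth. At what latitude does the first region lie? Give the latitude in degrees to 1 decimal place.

For equal true areas on Mercator, apparent areas scale as sec²φ, so the ratio is cos²φ₂ / cos²φ₁.
cos²φ₂ / cos²φ₁ = 13.53  ⇒  cos φ₁ = cos 43.1° / √13.53 = 0.7302/3.678 = 0.1985.
φ₁ = arccos(0.1985) ≈ 78.6°.

78.6°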